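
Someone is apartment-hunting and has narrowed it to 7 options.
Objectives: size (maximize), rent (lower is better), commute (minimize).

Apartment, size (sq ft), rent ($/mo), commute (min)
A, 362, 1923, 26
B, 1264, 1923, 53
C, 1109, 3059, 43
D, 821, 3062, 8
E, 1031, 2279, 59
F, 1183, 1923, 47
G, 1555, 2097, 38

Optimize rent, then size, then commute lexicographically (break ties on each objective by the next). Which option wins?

First minimize rent: best is 1923, kept {A, B, F}.
Then maximize size: best is 1264, kept {B}.

B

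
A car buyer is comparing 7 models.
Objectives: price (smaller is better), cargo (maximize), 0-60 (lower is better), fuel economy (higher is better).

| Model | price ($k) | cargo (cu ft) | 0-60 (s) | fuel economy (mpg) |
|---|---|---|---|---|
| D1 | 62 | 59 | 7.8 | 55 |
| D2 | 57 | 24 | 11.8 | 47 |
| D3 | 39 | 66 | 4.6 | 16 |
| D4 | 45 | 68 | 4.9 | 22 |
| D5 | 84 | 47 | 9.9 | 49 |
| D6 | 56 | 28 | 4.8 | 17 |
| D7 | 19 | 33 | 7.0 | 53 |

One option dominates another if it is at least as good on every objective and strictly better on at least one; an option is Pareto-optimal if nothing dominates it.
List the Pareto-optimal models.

D1, D3, D4, D6, D7

D1: not dominated (best fuel economy).
D2: dominated by D7 (price 19≤57, cargo 33≥24, 0-60 7.0≤11.8, fuel economy 53≥47).
D3: not dominated (best 0-60).
D4: not dominated (best cargo).
D5: dominated by D1 (price 62≤84, cargo 59≥47, 0-60 7.8≤9.9, fuel economy 55≥49).
D6: not dominated.
D7: not dominated (best price).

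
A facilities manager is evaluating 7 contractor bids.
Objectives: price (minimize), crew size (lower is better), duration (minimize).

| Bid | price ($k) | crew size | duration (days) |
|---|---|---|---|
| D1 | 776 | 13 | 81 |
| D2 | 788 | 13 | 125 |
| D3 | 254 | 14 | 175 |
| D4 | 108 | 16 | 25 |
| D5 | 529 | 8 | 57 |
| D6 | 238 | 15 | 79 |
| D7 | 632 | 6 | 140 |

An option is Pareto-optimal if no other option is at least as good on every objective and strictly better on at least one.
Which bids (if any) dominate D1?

D5

D5: price 529≤776, crew size 8≤13, duration 57≤81 — dominates D1.
Others (D2, D3, D4, D6, D7) are each worse than D1 on at least one objective.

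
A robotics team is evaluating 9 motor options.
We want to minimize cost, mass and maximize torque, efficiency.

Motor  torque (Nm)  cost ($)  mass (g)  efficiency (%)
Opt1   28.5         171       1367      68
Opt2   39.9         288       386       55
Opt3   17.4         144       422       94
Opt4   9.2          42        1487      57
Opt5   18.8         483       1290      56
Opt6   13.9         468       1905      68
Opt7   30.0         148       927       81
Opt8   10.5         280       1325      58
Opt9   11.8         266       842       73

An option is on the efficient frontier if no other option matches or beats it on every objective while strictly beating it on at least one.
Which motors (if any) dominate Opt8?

Opt3: torque 17.4≥10.5, cost 144≤280, mass 422≤1325, efficiency 94≥58 — dominates Opt8.
Opt7: torque 30.0≥10.5, cost 148≤280, mass 927≤1325, efficiency 81≥58 — dominates Opt8.
Opt9: torque 11.8≥10.5, cost 266≤280, mass 842≤1325, efficiency 73≥58 — dominates Opt8.
Others (Opt1, Opt2, Opt4, Opt5, Opt6) are each worse than Opt8 on at least one objective.

Opt3, Opt7, Opt9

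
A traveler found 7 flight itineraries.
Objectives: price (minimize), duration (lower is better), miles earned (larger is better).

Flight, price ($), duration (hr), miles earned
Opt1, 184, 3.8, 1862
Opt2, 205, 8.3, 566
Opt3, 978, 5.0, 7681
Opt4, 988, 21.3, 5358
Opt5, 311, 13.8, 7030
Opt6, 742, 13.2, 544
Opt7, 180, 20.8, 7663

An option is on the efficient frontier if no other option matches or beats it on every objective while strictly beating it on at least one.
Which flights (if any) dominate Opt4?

Opt3, Opt5, Opt7

Opt3: price 978≤988, duration 5.0≤21.3, miles earned 7681≥5358 — dominates Opt4.
Opt5: price 311≤988, duration 13.8≤21.3, miles earned 7030≥5358 — dominates Opt4.
Opt7: price 180≤988, duration 20.8≤21.3, miles earned 7663≥5358 — dominates Opt4.
Others (Opt1, Opt2, Opt6) are each worse than Opt4 on at least one objective.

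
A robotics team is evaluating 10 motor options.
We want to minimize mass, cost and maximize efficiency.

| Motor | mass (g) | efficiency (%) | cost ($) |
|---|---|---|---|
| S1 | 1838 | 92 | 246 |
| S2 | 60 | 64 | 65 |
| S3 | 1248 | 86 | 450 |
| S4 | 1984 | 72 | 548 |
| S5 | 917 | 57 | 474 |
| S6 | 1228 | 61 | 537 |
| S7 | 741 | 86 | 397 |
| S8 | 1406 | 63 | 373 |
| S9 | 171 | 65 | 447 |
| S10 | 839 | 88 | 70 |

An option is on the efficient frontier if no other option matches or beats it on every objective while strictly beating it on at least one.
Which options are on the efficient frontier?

S1, S2, S7, S9, S10

S1: not dominated (best efficiency).
S2: not dominated (best mass).
S3: dominated by S7 (mass 741≤1248, efficiency 86≥86, cost 397≤450).
S4: dominated by S1 (mass 1838≤1984, efficiency 92≥72, cost 246≤548).
S5: dominated by S2 (mass 60≤917, efficiency 64≥57, cost 65≤474).
S6: dominated by S2 (mass 60≤1228, efficiency 64≥61, cost 65≤537).
S7: not dominated.
S8: dominated by S2 (mass 60≤1406, efficiency 64≥63, cost 65≤373).
S9: not dominated.
S10: not dominated.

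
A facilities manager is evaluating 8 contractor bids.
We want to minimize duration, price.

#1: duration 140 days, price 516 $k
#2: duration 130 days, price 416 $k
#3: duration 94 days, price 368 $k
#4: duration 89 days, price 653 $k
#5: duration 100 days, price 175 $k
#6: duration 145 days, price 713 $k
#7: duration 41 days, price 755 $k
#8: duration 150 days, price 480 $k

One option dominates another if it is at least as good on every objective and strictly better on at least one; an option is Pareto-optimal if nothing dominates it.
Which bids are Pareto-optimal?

#1: dominated by #2 (duration 130≤140, price 416≤516).
#2: dominated by #3 (duration 94≤130, price 368≤416).
#3: not dominated.
#4: not dominated.
#5: not dominated (best price).
#6: dominated by #1 (duration 140≤145, price 516≤713).
#7: not dominated (best duration).
#8: dominated by #2 (duration 130≤150, price 416≤480).

#3, #4, #5, #7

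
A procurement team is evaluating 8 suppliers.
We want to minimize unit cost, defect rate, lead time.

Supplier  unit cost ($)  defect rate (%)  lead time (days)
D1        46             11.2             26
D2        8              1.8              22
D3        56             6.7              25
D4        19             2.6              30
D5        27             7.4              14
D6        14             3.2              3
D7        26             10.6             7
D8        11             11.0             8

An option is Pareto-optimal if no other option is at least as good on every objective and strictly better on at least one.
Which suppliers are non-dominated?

D2, D6, D8

D1: dominated by D2 (unit cost 8≤46, defect rate 1.8≤11.2, lead time 22≤26).
D2: not dominated (best unit cost).
D3: dominated by D2 (unit cost 8≤56, defect rate 1.8≤6.7, lead time 22≤25).
D4: dominated by D2 (unit cost 8≤19, defect rate 1.8≤2.6, lead time 22≤30).
D5: dominated by D6 (unit cost 14≤27, defect rate 3.2≤7.4, lead time 3≤14).
D6: not dominated (best lead time).
D7: dominated by D6 (unit cost 14≤26, defect rate 3.2≤10.6, lead time 3≤7).
D8: not dominated.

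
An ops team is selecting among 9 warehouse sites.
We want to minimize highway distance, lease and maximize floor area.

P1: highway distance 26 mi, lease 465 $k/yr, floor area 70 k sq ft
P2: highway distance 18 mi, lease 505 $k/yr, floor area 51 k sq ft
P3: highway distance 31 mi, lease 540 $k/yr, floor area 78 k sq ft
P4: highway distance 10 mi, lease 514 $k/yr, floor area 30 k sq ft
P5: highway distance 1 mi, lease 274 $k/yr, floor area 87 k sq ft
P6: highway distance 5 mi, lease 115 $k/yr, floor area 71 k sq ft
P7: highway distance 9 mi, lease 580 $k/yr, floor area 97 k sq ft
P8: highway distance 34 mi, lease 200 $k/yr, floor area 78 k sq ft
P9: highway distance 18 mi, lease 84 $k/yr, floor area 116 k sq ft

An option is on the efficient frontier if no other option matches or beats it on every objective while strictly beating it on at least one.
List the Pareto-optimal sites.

P1: dominated by P5 (highway distance 1≤26, lease 274≤465, floor area 87≥70).
P2: dominated by P5 (highway distance 1≤18, lease 274≤505, floor area 87≥51).
P3: dominated by P5 (highway distance 1≤31, lease 274≤540, floor area 87≥78).
P4: dominated by P5 (highway distance 1≤10, lease 274≤514, floor area 87≥30).
P5: not dominated (best highway distance).
P6: not dominated.
P7: not dominated.
P8: dominated by P9 (highway distance 18≤34, lease 84≤200, floor area 116≥78).
P9: not dominated (best lease).

P5, P6, P7, P9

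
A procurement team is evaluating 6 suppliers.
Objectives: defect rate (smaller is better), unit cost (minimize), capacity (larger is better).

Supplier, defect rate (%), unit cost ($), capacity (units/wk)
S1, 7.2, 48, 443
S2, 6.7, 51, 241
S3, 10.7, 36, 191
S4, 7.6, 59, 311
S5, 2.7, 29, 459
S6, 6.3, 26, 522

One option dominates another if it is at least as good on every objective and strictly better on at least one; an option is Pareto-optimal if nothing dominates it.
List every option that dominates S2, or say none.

S5: defect rate 2.7≤6.7, unit cost 29≤51, capacity 459≥241 — dominates S2.
S6: defect rate 6.3≤6.7, unit cost 26≤51, capacity 522≥241 — dominates S2.
Others (S1, S3, S4) are each worse than S2 on at least one objective.

S5, S6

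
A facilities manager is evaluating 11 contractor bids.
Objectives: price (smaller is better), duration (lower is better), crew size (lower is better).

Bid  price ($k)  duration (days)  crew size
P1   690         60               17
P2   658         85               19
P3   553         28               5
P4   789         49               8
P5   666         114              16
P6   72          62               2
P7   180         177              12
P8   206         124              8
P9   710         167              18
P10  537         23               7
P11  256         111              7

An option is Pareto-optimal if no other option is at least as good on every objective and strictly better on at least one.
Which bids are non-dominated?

P1: dominated by P3 (price 553≤690, duration 28≤60, crew size 5≤17).
P2: dominated by P3 (price 553≤658, duration 28≤85, crew size 5≤19).
P3: not dominated.
P4: dominated by P3 (price 553≤789, duration 28≤49, crew size 5≤8).
P5: dominated by P3 (price 553≤666, duration 28≤114, crew size 5≤16).
P6: not dominated (best price).
P7: dominated by P6 (price 72≤180, duration 62≤177, crew size 2≤12).
P8: dominated by P6 (price 72≤206, duration 62≤124, crew size 2≤8).
P9: dominated by P1 (price 690≤710, duration 60≤167, crew size 17≤18).
P10: not dominated (best duration).
P11: dominated by P6 (price 72≤256, duration 62≤111, crew size 2≤7).

P3, P6, P10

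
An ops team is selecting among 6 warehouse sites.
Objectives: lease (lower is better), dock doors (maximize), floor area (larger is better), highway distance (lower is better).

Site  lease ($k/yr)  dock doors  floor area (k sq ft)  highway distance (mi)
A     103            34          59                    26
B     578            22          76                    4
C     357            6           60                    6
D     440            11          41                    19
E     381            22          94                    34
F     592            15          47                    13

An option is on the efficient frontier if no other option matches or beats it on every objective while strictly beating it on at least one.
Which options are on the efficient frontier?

A: not dominated (best lease).
B: not dominated (best highway distance).
C: not dominated.
D: not dominated.
E: not dominated (best floor area).
F: dominated by B (lease 578≤592, dock doors 22≥15, floor area 76≥47, highway distance 4≤13).

A, B, C, D, E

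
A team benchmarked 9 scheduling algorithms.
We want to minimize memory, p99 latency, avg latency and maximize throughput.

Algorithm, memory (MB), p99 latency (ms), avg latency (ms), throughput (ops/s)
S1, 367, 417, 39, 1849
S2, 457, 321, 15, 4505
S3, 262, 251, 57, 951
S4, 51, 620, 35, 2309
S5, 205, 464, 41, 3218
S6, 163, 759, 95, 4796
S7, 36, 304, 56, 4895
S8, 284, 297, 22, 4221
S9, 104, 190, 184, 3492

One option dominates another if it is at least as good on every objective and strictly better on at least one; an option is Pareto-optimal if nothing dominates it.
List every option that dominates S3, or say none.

S1: worse on memory (367 vs 262).
S2: worse on memory (457 vs 262).
S4: worse on p99 latency (620 vs 251).
S5: worse on p99 latency (464 vs 251).
S6: worse on p99 latency (759 vs 251).
S7: worse on p99 latency (304 vs 251).
S8: worse on memory (284 vs 262).
S9: worse on avg latency (184 vs 57).
No option dominates S3.

none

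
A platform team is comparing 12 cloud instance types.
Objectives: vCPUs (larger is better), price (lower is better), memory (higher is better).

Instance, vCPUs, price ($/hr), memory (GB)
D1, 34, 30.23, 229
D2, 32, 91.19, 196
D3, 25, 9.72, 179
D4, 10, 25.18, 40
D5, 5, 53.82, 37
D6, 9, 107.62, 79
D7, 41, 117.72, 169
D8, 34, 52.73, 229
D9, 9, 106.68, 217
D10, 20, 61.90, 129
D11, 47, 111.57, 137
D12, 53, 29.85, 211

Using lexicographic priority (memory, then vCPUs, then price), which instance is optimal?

D1

First maximize memory: best is 229, kept {D1, D8}.
Then maximize vCPUs: best is 34, kept {D1, D8}.
Then minimize price: best is 30.23, kept {D1}.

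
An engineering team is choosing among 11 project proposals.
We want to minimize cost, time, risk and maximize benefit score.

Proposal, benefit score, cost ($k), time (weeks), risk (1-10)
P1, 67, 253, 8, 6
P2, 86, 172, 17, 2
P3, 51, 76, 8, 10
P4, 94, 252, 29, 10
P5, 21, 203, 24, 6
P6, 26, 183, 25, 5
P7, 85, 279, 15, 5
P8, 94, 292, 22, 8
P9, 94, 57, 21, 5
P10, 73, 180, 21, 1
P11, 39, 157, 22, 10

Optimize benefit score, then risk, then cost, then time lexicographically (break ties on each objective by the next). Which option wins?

P9

First maximize benefit score: best is 94, kept {P4, P8, P9}.
Then minimize risk: best is 5, kept {P9}.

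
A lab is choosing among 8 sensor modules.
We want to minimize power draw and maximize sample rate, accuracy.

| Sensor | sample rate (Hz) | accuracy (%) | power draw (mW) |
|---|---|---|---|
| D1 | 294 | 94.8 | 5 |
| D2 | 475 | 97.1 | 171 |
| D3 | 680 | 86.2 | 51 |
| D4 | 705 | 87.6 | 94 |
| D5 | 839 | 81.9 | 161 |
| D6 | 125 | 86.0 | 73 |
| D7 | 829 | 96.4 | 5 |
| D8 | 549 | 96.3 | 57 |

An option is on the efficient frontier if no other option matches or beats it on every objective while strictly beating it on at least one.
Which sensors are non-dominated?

D1: dominated by D7 (sample rate 829≥294, accuracy 96.4≥94.8, power draw 5≤5).
D2: not dominated (best accuracy).
D3: dominated by D7 (sample rate 829≥680, accuracy 96.4≥86.2, power draw 5≤51).
D4: dominated by D7 (sample rate 829≥705, accuracy 96.4≥87.6, power draw 5≤94).
D5: not dominated (best sample rate).
D6: dominated by D1 (sample rate 294≥125, accuracy 94.8≥86.0, power draw 5≤73).
D7: not dominated.
D8: dominated by D7 (sample rate 829≥549, accuracy 96.4≥96.3, power draw 5≤57).

D2, D5, D7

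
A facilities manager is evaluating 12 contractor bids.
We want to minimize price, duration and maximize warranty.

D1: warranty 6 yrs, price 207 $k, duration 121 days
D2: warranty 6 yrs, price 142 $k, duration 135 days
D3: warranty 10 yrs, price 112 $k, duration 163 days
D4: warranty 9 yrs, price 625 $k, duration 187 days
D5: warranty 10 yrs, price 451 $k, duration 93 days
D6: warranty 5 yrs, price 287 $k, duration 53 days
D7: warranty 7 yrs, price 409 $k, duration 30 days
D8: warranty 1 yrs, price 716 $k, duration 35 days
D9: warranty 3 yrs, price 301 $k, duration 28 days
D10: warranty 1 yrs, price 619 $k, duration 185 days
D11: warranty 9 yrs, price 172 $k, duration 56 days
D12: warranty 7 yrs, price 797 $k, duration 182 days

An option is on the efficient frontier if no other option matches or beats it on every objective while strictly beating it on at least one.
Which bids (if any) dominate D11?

D1: worse on warranty (6 vs 9).
D2: worse on warranty (6 vs 9).
D3: worse on duration (163 vs 56).
D4: worse on price (625 vs 172).
D5: worse on price (451 vs 172).
D6: worse on warranty (5 vs 9).
D7: worse on warranty (7 vs 9).
D8: worse on warranty (1 vs 9).
D9: worse on warranty (3 vs 9).
D10: worse on warranty (1 vs 9).
D12: worse on warranty (7 vs 9).
No option dominates D11.

none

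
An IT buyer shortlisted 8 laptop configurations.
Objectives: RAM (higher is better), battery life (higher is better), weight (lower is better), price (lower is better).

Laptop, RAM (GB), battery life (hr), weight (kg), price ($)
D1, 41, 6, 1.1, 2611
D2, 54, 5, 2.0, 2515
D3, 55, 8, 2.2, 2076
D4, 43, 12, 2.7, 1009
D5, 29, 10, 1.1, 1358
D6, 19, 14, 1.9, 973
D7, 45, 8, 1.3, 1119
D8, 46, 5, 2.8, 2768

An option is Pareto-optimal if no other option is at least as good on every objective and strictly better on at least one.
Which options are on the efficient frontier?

D1, D2, D3, D4, D5, D6, D7

D1: not dominated.
D2: not dominated.
D3: not dominated (best RAM).
D4: not dominated.
D5: not dominated.
D6: not dominated (best battery life).
D7: not dominated.
D8: dominated by D2 (RAM 54≥46, battery life 5≥5, weight 2.0≤2.8, price 2515≤2768).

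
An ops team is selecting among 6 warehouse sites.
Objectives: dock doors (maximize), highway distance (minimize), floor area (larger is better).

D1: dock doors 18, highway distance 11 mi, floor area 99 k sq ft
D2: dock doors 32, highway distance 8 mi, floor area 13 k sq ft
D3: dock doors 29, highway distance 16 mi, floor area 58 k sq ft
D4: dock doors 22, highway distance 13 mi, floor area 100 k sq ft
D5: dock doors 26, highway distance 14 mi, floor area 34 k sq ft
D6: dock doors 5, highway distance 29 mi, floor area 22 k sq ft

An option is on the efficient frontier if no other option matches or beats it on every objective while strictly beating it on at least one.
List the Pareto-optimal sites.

D1: not dominated.
D2: not dominated (best dock doors).
D3: not dominated.
D4: not dominated (best floor area).
D5: not dominated.
D6: dominated by D1 (dock doors 18≥5, highway distance 11≤29, floor area 99≥22).

D1, D2, D3, D4, D5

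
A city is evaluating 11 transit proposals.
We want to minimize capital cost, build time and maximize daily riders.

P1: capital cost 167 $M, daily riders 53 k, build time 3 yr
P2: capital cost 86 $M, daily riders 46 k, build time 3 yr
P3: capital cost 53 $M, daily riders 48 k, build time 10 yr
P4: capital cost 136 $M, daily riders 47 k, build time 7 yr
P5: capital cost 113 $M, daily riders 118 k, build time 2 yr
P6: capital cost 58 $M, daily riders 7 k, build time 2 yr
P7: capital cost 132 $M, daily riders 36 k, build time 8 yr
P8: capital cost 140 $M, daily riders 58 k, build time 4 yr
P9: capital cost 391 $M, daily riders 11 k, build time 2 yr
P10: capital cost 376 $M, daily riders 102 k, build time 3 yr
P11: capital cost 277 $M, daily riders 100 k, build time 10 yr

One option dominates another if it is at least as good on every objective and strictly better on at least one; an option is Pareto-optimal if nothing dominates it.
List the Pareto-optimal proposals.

P1: dominated by P5 (capital cost 113≤167, daily riders 118≥53, build time 2≤3).
P2: not dominated.
P3: not dominated (best capital cost).
P4: dominated by P5 (capital cost 113≤136, daily riders 118≥47, build time 2≤7).
P5: not dominated (best daily riders).
P6: not dominated.
P7: dominated by P2 (capital cost 86≤132, daily riders 46≥36, build time 3≤8).
P8: dominated by P5 (capital cost 113≤140, daily riders 118≥58, build time 2≤4).
P9: dominated by P5 (capital cost 113≤391, daily riders 118≥11, build time 2≤2).
P10: dominated by P5 (capital cost 113≤376, daily riders 118≥102, build time 2≤3).
P11: dominated by P5 (capital cost 113≤277, daily riders 118≥100, build time 2≤10).

P2, P3, P5, P6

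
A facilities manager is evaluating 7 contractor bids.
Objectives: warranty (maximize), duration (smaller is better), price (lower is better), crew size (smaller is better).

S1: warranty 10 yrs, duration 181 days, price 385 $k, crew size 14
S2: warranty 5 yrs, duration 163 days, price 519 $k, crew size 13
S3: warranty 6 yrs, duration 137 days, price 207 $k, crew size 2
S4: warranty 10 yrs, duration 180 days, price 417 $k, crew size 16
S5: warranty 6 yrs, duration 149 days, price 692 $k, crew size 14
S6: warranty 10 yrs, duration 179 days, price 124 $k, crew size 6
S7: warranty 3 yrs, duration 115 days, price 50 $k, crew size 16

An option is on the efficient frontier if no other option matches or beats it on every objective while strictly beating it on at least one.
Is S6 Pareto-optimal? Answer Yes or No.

S1: worse on duration (181 vs 179).
S2: worse on warranty (5 vs 10).
S3: worse on warranty (6 vs 10).
S4: worse on duration (180 vs 179).
S5: worse on warranty (6 vs 10).
S7: worse on warranty (3 vs 10).
No option is at least as good as S6 on every objective and strictly better on one.

Yes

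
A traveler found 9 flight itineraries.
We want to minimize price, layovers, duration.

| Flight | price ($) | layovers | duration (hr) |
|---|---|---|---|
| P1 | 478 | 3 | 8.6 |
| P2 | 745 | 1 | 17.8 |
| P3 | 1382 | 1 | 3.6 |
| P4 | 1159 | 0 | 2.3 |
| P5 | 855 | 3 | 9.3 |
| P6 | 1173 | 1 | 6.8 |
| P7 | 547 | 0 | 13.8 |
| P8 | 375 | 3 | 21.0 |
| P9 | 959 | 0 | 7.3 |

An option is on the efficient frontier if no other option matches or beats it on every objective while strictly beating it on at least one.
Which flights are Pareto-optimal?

P1: not dominated.
P2: dominated by P7 (price 547≤745, layovers 0≤1, duration 13.8≤17.8).
P3: dominated by P4 (price 1159≤1382, layovers 0≤1, duration 2.3≤3.6).
P4: not dominated (best duration).
P5: dominated by P1 (price 478≤855, layovers 3≤3, duration 8.6≤9.3).
P6: dominated by P4 (price 1159≤1173, layovers 0≤1, duration 2.3≤6.8).
P7: not dominated.
P8: not dominated (best price).
P9: not dominated.

P1, P4, P7, P8, P9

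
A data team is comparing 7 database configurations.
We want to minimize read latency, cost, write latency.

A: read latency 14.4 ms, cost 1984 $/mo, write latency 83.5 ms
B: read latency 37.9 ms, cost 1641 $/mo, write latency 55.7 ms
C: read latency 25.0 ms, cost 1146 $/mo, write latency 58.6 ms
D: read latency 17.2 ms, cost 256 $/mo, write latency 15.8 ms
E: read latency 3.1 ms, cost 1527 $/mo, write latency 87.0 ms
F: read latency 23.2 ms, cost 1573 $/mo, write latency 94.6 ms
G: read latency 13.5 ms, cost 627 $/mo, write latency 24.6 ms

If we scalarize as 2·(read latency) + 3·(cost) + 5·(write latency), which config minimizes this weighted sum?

A: 2·14.4 + 3·1984 + 5·83.5 = 6398.3
B: 2·37.9 + 3·1641 + 5·55.7 = 5277.3
C: 2·25.0 + 3·1146 + 5·58.6 = 3781.0
D: 2·17.2 + 3·256 + 5·15.8 = 881.4
E: 2·3.1 + 3·1527 + 5·87.0 = 5022.2
F: 2·23.2 + 3·1573 + 5·94.6 = 5238.4
G: 2·13.5 + 3·627 + 5·24.6 = 2031.0
Lowest: D at 881.4.

D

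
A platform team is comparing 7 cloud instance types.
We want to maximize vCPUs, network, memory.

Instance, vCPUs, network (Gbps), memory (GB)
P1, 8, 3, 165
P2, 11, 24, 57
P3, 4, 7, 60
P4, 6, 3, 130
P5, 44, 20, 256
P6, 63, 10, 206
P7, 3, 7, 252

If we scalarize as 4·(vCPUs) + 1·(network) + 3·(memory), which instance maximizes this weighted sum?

P5

P1: 4·8 + 1·3 + 3·165 = 530
P2: 4·11 + 1·24 + 3·57 = 239
P3: 4·4 + 1·7 + 3·60 = 203
P4: 4·6 + 1·3 + 3·130 = 417
P5: 4·44 + 1·20 + 3·256 = 964
P6: 4·63 + 1·10 + 3·206 = 880
P7: 4·3 + 1·7 + 3·252 = 775
Highest: P5 at 964.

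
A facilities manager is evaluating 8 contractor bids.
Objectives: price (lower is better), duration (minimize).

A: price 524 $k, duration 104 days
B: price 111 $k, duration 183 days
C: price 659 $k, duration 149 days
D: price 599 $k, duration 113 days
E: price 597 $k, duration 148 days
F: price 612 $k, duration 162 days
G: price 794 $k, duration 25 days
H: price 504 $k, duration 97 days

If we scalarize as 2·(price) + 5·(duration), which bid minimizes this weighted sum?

B

A: 2·524 + 5·104 = 1568
B: 2·111 + 5·183 = 1137
C: 2·659 + 5·149 = 2063
D: 2·599 + 5·113 = 1763
E: 2·597 + 5·148 = 1934
F: 2·612 + 5·162 = 2034
G: 2·794 + 5·25 = 1713
H: 2·504 + 5·97 = 1493
Lowest: B at 1137.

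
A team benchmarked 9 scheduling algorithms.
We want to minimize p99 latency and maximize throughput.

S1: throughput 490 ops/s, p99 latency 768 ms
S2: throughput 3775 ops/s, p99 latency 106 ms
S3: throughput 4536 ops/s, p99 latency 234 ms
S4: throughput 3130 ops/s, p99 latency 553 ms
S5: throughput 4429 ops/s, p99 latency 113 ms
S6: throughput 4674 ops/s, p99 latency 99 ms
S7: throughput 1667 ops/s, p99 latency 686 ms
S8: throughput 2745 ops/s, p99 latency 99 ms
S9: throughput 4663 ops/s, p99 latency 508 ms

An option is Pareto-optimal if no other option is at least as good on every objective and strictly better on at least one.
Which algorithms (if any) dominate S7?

S2: throughput 3775≥1667, p99 latency 106≤686 — dominates S7.
S3: throughput 4536≥1667, p99 latency 234≤686 — dominates S7.
S4: throughput 3130≥1667, p99 latency 553≤686 — dominates S7.
S5: throughput 4429≥1667, p99 latency 113≤686 — dominates S7.
S6: throughput 4674≥1667, p99 latency 99≤686 — dominates S7.
S8: throughput 2745≥1667, p99 latency 99≤686 — dominates S7.
S9: throughput 4663≥1667, p99 latency 508≤686 — dominates S7.
Others (S1) are each worse than S7 on at least one objective.

S2, S3, S4, S5, S6, S8, S9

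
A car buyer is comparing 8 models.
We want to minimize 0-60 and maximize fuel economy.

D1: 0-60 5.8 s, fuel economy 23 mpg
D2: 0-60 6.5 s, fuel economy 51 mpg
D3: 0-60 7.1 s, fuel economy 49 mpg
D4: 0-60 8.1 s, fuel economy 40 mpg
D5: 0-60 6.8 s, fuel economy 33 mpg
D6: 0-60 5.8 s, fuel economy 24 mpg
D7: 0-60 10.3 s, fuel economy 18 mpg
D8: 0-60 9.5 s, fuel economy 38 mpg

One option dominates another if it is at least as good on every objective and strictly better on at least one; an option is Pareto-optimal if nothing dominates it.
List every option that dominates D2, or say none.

none

D1: worse on fuel economy (23 vs 51).
D3: worse on 0-60 (7.1 vs 6.5).
D4: worse on 0-60 (8.1 vs 6.5).
D5: worse on 0-60 (6.8 vs 6.5).
D6: worse on fuel economy (24 vs 51).
D7: worse on 0-60 (10.3 vs 6.5).
D8: worse on 0-60 (9.5 vs 6.5).
No option dominates D2.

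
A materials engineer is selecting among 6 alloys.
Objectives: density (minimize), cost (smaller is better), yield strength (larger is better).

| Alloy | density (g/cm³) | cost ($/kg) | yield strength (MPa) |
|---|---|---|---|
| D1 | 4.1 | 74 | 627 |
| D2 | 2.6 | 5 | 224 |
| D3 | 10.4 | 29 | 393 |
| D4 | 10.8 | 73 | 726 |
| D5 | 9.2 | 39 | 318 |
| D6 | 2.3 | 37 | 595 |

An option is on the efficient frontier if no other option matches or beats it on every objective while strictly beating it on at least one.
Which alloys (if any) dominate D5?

D6: density 2.3≤9.2, cost 37≤39, yield strength 595≥318 — dominates D5.
Others (D1, D2, D3, D4) are each worse than D5 on at least one objective.

D6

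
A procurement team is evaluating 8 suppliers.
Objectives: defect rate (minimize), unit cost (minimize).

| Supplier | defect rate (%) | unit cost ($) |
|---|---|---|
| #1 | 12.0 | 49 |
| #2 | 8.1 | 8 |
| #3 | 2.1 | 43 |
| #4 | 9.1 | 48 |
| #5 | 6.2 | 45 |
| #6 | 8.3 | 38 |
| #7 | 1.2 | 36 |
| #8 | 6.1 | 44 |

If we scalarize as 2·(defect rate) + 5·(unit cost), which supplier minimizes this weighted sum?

#2

#1: 2·12.0 + 5·49 = 269.0
#2: 2·8.1 + 5·8 = 56.2
#3: 2·2.1 + 5·43 = 219.2
#4: 2·9.1 + 5·48 = 258.2
#5: 2·6.2 + 5·45 = 237.4
#6: 2·8.3 + 5·38 = 206.6
#7: 2·1.2 + 5·36 = 182.4
#8: 2·6.1 + 5·44 = 232.2
Lowest: #2 at 56.2.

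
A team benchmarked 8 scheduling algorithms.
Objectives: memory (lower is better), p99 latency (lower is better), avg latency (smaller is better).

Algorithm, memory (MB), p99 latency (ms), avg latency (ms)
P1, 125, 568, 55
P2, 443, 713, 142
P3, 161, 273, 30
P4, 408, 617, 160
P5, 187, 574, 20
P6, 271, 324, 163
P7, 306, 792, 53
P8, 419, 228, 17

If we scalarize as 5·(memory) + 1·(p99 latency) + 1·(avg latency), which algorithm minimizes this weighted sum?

P1: 5·125 + 1·568 + 1·55 = 1248
P2: 5·443 + 1·713 + 1·142 = 3070
P3: 5·161 + 1·273 + 1·30 = 1108
P4: 5·408 + 1·617 + 1·160 = 2817
P5: 5·187 + 1·574 + 1·20 = 1529
P6: 5·271 + 1·324 + 1·163 = 1842
P7: 5·306 + 1·792 + 1·53 = 2375
P8: 5·419 + 1·228 + 1·17 = 2340
Lowest: P3 at 1108.

P3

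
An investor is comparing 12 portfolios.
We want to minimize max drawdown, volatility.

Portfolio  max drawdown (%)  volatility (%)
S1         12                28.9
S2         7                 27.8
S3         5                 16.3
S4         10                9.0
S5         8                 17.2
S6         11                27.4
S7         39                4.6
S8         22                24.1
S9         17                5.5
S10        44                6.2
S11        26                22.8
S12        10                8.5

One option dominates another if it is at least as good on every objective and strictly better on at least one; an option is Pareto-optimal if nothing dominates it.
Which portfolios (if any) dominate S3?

S1: worse on max drawdown (12 vs 5).
S2: worse on max drawdown (7 vs 5).
S4: worse on max drawdown (10 vs 5).
S5: worse on max drawdown (8 vs 5).
S6: worse on max drawdown (11 vs 5).
S7: worse on max drawdown (39 vs 5).
S8: worse on max drawdown (22 vs 5).
S9: worse on max drawdown (17 vs 5).
S10: worse on max drawdown (44 vs 5).
S11: worse on max drawdown (26 vs 5).
S12: worse on max drawdown (10 vs 5).
No option dominates S3.

none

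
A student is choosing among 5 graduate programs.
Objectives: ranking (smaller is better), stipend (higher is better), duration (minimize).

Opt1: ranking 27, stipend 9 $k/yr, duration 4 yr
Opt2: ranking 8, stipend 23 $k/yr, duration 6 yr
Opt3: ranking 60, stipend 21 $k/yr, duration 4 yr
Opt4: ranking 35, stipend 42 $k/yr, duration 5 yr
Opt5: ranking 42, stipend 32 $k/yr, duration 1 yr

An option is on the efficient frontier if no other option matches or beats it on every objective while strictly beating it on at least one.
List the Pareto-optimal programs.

Opt1, Opt2, Opt4, Opt5

Opt1: not dominated.
Opt2: not dominated (best ranking).
Opt3: dominated by Opt5 (ranking 42≤60, stipend 32≥21, duration 1≤4).
Opt4: not dominated (best stipend).
Opt5: not dominated (best duration).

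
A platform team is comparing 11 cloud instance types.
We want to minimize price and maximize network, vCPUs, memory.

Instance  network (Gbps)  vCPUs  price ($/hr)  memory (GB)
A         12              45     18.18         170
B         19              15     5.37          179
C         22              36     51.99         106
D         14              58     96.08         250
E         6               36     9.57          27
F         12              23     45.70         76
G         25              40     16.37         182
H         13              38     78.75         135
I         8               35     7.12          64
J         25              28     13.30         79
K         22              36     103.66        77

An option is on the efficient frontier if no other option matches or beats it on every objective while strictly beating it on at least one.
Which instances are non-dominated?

A, B, D, E, G, I, J

A: not dominated.
B: not dominated (best price).
C: dominated by G (network 25≥22, vCPUs 40≥36, price 16.37≤51.99, memory 182≥106).
D: not dominated (best vCPUs).
E: not dominated.
F: dominated by A (network 12≥12, vCPUs 45≥23, price 18.18≤45.70, memory 170≥76).
G: not dominated.
H: dominated by G (network 25≥13, vCPUs 40≥38, price 16.37≤78.75, memory 182≥135).
I: not dominated.
J: not dominated.
K: dominated by C (network 22≥22, vCPUs 36≥36, price 51.99≤103.66, memory 106≥77).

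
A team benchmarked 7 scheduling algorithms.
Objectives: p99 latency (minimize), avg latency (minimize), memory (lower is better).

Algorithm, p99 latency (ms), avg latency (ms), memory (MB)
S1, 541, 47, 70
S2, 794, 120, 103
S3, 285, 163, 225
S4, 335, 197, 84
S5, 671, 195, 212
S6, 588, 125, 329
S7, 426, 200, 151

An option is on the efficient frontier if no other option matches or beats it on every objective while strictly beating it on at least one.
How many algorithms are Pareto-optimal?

S1: not dominated (best avg latency).
S2: dominated by S1 (p99 latency 541≤794, avg latency 47≤120, memory 70≤103).
S3: not dominated (best p99 latency).
S4: not dominated.
S5: dominated by S1 (p99 latency 541≤671, avg latency 47≤195, memory 70≤212).
S6: dominated by S1 (p99 latency 541≤588, avg latency 47≤125, memory 70≤329).
S7: dominated by S4 (p99 latency 335≤426, avg latency 197≤200, memory 84≤151).
Pareto-optimal: S1, S3, S4 → 3.

3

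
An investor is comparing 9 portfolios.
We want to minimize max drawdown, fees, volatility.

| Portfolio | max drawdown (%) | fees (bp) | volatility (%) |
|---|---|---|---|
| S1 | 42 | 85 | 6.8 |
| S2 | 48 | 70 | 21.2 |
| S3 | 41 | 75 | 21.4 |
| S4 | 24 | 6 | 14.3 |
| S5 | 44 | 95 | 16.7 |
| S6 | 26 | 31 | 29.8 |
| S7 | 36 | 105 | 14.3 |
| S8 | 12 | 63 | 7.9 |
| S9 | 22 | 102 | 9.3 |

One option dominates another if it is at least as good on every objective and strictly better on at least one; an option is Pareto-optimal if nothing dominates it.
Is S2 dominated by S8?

Yes

S8 vs S2: max drawdown 12≤48, fees 63≤70, volatility 7.9≤21.2 — S8 is at least as good on every objective with at least one strict improvement.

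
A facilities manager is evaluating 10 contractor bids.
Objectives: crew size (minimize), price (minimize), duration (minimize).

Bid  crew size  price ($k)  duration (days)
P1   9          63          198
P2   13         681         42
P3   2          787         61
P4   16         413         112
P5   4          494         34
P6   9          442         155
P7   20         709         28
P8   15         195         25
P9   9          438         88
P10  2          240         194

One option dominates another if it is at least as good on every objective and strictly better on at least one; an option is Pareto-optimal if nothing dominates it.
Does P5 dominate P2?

P5 vs P2: crew size 4≤13, price 494≤681, duration 34≤42 — P5 is at least as good on every objective with at least one strict improvement.

Yes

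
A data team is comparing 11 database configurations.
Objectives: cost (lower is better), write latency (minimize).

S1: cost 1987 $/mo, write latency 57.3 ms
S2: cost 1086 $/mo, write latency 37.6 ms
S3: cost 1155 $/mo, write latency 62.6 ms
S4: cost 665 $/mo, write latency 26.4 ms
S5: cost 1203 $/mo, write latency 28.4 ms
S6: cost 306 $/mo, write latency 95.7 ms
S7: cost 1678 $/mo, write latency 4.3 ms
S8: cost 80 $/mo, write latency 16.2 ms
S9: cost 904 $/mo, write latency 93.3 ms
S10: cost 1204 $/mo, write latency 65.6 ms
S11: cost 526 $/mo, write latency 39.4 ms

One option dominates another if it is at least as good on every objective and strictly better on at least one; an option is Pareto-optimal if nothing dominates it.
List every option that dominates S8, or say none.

S1: worse on cost (1987 vs 80).
S2: worse on cost (1086 vs 80).
S3: worse on cost (1155 vs 80).
S4: worse on cost (665 vs 80).
S5: worse on cost (1203 vs 80).
S6: worse on cost (306 vs 80).
S7: worse on cost (1678 vs 80).
S9: worse on cost (904 vs 80).
S10: worse on cost (1204 vs 80).
S11: worse on cost (526 vs 80).
No option dominates S8.

none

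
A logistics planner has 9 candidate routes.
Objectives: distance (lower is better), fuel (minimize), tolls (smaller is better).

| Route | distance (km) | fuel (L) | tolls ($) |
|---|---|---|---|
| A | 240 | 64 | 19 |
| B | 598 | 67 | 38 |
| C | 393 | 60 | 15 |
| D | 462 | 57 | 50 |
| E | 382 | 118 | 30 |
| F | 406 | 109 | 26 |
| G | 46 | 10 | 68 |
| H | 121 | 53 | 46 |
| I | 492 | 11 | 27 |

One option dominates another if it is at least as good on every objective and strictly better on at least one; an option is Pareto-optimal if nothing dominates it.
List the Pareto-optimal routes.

A: not dominated.
B: dominated by A (distance 240≤598, fuel 64≤67, tolls 19≤38).
C: not dominated (best tolls).
D: dominated by H (distance 121≤462, fuel 53≤57, tolls 46≤50).
E: dominated by A (distance 240≤382, fuel 64≤118, tolls 19≤30).
F: dominated by A (distance 240≤406, fuel 64≤109, tolls 19≤26).
G: not dominated (best distance).
H: not dominated.
I: not dominated.

A, C, G, H, I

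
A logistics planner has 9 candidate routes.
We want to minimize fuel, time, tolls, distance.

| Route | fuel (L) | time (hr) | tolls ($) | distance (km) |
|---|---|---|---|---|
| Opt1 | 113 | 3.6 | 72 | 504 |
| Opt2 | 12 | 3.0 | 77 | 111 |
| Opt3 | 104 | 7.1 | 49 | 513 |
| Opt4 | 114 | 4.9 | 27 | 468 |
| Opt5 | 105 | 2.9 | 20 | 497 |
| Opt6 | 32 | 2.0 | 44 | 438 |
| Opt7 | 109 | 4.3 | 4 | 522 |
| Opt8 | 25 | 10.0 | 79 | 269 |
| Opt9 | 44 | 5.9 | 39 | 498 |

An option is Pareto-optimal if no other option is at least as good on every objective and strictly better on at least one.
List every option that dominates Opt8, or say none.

Opt2

Opt2: fuel 12≤25, time 3.0≤10.0, tolls 77≤79, distance 111≤269 — dominates Opt8.
Others (Opt1, Opt3, Opt4, Opt5, Opt6, Opt7, Opt9) are each worse than Opt8 on at least one objective.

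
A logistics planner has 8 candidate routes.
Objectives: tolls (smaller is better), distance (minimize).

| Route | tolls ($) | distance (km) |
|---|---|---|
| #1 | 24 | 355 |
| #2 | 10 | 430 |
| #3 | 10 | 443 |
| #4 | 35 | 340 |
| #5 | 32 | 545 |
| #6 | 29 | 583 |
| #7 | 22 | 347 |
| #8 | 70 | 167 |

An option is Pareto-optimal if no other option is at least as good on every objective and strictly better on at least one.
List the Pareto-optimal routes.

#2, #4, #7, #8

#1: dominated by #7 (tolls 22≤24, distance 347≤355).
#2: not dominated.
#3: dominated by #2 (tolls 10≤10, distance 430≤443).
#4: not dominated.
#5: dominated by #1 (tolls 24≤32, distance 355≤545).
#6: dominated by #1 (tolls 24≤29, distance 355≤583).
#7: not dominated.
#8: not dominated (best distance).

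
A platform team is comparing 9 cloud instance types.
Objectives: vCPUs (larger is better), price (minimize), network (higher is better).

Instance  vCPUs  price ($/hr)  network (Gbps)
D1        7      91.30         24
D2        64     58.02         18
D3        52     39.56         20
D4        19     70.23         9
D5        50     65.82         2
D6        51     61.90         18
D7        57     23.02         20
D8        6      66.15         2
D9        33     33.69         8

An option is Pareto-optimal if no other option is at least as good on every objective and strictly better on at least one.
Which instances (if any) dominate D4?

D2, D3, D6, D7

D2: vCPUs 64≥19, price 58.02≤70.23, network 18≥9 — dominates D4.
D3: vCPUs 52≥19, price 39.56≤70.23, network 20≥9 — dominates D4.
D6: vCPUs 51≥19, price 61.90≤70.23, network 18≥9 — dominates D4.
D7: vCPUs 57≥19, price 23.02≤70.23, network 20≥9 — dominates D4.
Others (D1, D5, D8, D9) are each worse than D4 on at least one objective.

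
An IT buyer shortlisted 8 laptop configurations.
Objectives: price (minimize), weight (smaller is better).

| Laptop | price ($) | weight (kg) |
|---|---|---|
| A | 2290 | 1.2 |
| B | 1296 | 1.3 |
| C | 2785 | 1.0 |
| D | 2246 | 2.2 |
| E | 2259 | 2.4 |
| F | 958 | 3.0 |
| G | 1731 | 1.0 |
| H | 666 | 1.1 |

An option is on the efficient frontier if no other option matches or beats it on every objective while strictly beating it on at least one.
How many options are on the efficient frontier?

2

A: dominated by G (price 1731≤2290, weight 1.0≤1.2).
B: dominated by H (price 666≤1296, weight 1.1≤1.3).
C: dominated by G (price 1731≤2785, weight 1.0≤1.0).
D: dominated by B (price 1296≤2246, weight 1.3≤2.2).
E: dominated by B (price 1296≤2259, weight 1.3≤2.4).
F: dominated by H (price 666≤958, weight 1.1≤3.0).
G: not dominated.
H: not dominated (best price).
Pareto-optimal: G, H → 2.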